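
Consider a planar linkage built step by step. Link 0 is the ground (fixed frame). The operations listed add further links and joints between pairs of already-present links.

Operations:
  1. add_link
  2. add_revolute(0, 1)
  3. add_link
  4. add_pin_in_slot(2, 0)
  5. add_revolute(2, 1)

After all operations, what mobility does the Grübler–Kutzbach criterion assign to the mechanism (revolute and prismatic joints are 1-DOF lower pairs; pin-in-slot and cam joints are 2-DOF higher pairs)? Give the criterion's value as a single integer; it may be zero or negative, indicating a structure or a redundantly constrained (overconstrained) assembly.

link 0 = ground. State L|J1|J2 = 1|0|0
+link1  2|0|0
R(0,1) f=1→J1  2|1|0
+link2  3|1|0
PS(2,0) f=2→J2  3|1|1
R(2,1) f=1→J1  3|2|1
M = 3(3−1)−2·2−1 = 6−4−1 = 1

M = 1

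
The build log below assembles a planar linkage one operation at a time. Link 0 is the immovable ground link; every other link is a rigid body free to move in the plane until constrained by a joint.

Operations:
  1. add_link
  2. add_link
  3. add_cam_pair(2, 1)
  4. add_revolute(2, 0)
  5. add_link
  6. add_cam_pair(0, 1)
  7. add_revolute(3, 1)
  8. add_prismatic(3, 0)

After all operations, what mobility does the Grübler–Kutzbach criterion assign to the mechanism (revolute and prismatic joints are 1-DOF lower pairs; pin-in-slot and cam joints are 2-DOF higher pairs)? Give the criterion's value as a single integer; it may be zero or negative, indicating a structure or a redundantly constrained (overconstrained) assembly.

M = 1

ground; <1,0,0>
#1 <2,0,0>
#2 <3,0,0>
C:2↔1 J2 <3,0,1>
R:2↔0 J1 <3,1,1>
#3 <4,1,1>
C:0↔1 J2 <4,1,2>
R:3↔1 J1 <4,2,2>
P:3↔0 J1 <4,3,2>
3×3 − 2×3 − 1×2 = 1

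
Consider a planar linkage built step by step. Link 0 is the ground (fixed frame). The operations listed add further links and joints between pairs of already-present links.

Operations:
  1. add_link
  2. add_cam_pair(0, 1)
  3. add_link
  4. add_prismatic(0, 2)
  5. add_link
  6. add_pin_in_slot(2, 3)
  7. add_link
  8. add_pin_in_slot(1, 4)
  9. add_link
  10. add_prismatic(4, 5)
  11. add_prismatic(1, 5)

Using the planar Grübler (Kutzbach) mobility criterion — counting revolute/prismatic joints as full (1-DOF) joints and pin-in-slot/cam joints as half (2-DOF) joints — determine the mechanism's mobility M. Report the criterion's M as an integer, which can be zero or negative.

M = 6

[1;0;0] (link 0 is ground)
L+ [2;0;0]
C(0,1)∈J2 [2;0;1]
L+ [3;0;1]
P(0,2)∈J1 [3;1;1]
L+ [4;1;1]
PS(2,3)∈J2 [4;1;2]
L+ [5;1;2]
PS(1,4)∈J2 [5;1;3]
L+ [6;1;3]
P(4,5)∈J1 [6;2;3]
P(1,5)∈J1 [6;3;3]
mobility = 15 − 6 − 3 = 6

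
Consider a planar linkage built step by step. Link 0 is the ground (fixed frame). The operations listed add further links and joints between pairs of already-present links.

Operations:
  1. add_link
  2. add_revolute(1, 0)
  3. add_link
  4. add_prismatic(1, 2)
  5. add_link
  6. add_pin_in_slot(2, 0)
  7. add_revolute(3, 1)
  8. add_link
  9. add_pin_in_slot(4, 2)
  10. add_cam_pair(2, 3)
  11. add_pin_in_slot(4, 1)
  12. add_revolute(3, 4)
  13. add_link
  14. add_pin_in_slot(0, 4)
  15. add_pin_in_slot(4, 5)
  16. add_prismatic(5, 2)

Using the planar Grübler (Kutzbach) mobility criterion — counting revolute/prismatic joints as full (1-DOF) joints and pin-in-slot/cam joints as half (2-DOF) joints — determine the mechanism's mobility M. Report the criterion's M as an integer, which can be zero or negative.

L=1 J1=0 J2=0
add link → L=2 J1=0 J2=0
R@1,0 dof=1 J1 → L=2 J1=1 J2=0
add link → L=3 J1=1 J2=0
P@1,2 dof=1 J1 → L=3 J1=2 J2=0
add link → L=4 J1=2 J2=0
PS@2,0 dof=2 J2 → L=4 J1=2 J2=1
R@3,1 dof=1 J1 → L=4 J1=3 J2=1
add link → L=5 J1=3 J2=1
PS@4,2 dof=2 J2 → L=5 J1=3 J2=2
C@2,3 dof=2 J2 → L=5 J1=3 J2=3
PS@4,1 dof=2 J2 → L=5 J1=3 J2=4
R@3,4 dof=1 J1 → L=5 J1=4 J2=4
add link → L=6 J1=4 J2=4
PS@0,4 dof=2 J2 → L=6 J1=4 J2=5
PS@4,5 dof=2 J2 → L=6 J1=4 J2=6
P@5,2 dof=1 J1 → L=6 J1=5 J2=6
M=3(L−1)−2J1−J2=3·5−2·5−6=-1

M = -1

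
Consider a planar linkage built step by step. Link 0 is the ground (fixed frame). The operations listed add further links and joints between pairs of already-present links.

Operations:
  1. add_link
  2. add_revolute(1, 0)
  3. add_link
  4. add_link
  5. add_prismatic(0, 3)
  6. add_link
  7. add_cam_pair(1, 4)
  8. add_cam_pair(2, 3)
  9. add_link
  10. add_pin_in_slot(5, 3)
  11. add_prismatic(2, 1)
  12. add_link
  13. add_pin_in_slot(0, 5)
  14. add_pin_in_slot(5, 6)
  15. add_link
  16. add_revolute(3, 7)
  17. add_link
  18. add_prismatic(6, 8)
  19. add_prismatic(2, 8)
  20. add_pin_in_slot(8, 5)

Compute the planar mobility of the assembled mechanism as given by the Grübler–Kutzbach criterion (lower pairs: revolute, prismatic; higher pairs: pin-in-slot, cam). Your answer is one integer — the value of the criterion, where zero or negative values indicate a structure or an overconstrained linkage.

M = 6

[1;0;0] (link 0 is ground)
L+ [2;0;0]
R(1,0)∈J1 [2;1;0]
L+ [3;1;0]
L+ [4;1;0]
P(0,3)∈J1 [4;2;0]
L+ [5;2;0]
C(1,4)∈J2 [5;2;1]
C(2,3)∈J2 [5;2;2]
L+ [6;2;2]
PS(5,3)∈J2 [6;2;3]
P(2,1)∈J1 [6;3;3]
L+ [7;3;3]
PS(0,5)∈J2 [7;3;4]
PS(5,6)∈J2 [7;3;5]
L+ [8;3;5]
R(3,7)∈J1 [8;4;5]
L+ [9;4;5]
P(6,8)∈J1 [9;5;5]
P(2,8)∈J1 [9;6;5]
PS(8,5)∈J2 [9;6;6]
mobility = 24 − 12 − 6 = 6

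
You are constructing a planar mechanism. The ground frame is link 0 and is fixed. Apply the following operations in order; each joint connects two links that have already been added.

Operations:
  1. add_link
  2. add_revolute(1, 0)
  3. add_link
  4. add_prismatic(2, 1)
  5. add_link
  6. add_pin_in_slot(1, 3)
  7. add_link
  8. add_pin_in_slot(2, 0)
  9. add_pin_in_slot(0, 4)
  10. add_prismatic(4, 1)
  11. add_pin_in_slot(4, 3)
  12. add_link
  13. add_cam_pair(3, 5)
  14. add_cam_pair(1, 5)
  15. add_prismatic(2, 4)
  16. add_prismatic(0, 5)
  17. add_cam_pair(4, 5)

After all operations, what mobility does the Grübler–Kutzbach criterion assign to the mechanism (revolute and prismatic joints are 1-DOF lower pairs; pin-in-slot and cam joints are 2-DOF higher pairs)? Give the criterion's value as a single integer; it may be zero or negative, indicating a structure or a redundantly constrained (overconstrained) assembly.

ground; <1,0,0>
#1 <2,0,0>
R:1↔0 J1 <2,1,0>
#2 <3,1,0>
P:2↔1 J1 <3,2,0>
#3 <4,2,0>
PS:1↔3 J2 <4,2,1>
#4 <5,2,1>
PS:2↔0 J2 <5,2,2>
PS:0↔4 J2 <5,2,3>
P:4↔1 J1 <5,3,3>
PS:4↔3 J2 <5,3,4>
#5 <6,3,4>
C:3↔5 J2 <6,3,5>
C:1↔5 J2 <6,3,6>
P:2↔4 J1 <6,4,6>
P:0↔5 J1 <6,5,6>
C:4↔5 J2 <6,5,7>
3×5 − 2×5 − 1×7 = -2

M = -2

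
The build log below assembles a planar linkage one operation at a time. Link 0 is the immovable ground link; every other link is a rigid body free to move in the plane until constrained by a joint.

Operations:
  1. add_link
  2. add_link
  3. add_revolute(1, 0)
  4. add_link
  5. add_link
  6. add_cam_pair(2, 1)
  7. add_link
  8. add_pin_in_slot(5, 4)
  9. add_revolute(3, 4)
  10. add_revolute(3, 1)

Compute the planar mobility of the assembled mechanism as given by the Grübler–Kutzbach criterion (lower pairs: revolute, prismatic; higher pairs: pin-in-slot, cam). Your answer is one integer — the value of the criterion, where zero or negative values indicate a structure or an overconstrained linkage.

M = 7

(L,J1,J2)=(1,0,0); link0 fixed
link1: (2,0,0)
link2: (3,0,0)
R 1-0 [J1]: (3,1,0)
link3: (4,1,0)
link4: (5,1,0)
C 2-1 [J2]: (5,1,1)
link5: (6,1,1)
PS 5-4 [J2]: (6,1,2)
R 3-4 [J1]: (6,2,2)
R 3-1 [J1]: (6,3,2)
Grübler: 3·5 − 2·3 − 2 = 7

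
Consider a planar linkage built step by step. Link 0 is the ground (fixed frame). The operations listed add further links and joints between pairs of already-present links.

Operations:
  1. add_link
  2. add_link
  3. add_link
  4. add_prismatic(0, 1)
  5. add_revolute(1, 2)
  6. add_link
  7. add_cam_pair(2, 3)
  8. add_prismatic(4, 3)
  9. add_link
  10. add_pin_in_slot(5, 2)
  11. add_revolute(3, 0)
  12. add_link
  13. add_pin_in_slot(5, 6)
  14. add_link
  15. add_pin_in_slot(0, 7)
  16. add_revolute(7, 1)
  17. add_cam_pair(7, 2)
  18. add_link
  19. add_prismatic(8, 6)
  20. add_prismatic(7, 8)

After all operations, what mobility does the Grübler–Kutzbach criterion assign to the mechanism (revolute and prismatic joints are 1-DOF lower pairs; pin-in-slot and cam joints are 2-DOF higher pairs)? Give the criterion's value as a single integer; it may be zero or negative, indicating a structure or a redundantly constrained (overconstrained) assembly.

[1;0;0] (link 0 is ground)
L+ [2;0;0]
L+ [3;0;0]
L+ [4;0;0]
P(0,1)∈J1 [4;1;0]
R(1,2)∈J1 [4;2;0]
L+ [5;2;0]
C(2,3)∈J2 [5;2;1]
P(4,3)∈J1 [5;3;1]
L+ [6;3;1]
PS(5,2)∈J2 [6;3;2]
R(3,0)∈J1 [6;4;2]
L+ [7;4;2]
PS(5,6)∈J2 [7;4;3]
L+ [8;4;3]
PS(0,7)∈J2 [8;4;4]
R(7,1)∈J1 [8;5;4]
C(7,2)∈J2 [8;5;5]
L+ [9;5;5]
P(8,6)∈J1 [9;6;5]
P(7,8)∈J1 [9;7;5]
mobility = 24 − 14 − 5 = 5

M = 5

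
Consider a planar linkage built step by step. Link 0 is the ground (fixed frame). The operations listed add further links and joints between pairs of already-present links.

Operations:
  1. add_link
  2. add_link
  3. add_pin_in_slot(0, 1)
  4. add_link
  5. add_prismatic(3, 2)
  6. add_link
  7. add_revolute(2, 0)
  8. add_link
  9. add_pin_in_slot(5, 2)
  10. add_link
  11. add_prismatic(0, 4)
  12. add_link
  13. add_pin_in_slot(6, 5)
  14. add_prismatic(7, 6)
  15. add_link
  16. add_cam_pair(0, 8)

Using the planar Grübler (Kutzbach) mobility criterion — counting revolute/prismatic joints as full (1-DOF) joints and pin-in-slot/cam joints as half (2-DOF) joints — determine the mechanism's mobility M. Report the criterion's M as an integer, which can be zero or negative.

M = 12

(L,J1,J2)=(1,0,0); link0 fixed
link1: (2,0,0)
link2: (3,0,0)
PS 0-1 [J2]: (3,0,1)
link3: (4,0,1)
P 3-2 [J1]: (4,1,1)
link4: (5,1,1)
R 2-0 [J1]: (5,2,1)
link5: (6,2,1)
PS 5-2 [J2]: (6,2,2)
link6: (7,2,2)
P 0-4 [J1]: (7,3,2)
link7: (8,3,2)
PS 6-5 [J2]: (8,3,3)
P 7-6 [J1]: (8,4,3)
link8: (9,4,3)
C 0-8 [J2]: (9,4,4)
Grübler: 3·8 − 2·4 − 4 = 12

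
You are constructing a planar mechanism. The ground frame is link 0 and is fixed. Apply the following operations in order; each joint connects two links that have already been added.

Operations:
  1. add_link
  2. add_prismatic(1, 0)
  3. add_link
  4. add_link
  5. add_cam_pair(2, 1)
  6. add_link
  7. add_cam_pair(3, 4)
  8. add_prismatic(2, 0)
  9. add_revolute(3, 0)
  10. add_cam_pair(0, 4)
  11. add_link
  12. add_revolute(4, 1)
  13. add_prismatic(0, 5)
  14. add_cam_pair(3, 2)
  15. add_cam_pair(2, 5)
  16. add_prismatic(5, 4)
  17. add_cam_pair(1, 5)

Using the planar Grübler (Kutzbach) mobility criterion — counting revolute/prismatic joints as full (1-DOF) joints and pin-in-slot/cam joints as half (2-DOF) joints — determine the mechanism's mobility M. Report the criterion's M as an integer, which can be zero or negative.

(L,J1,J2)=(1,0,0); link0 fixed
link1: (2,0,0)
P 1-0 [J1]: (2,1,0)
link2: (3,1,0)
link3: (4,1,0)
C 2-1 [J2]: (4,1,1)
link4: (5,1,1)
C 3-4 [J2]: (5,1,2)
P 2-0 [J1]: (5,2,2)
R 3-0 [J1]: (5,3,2)
C 0-4 [J2]: (5,3,3)
link5: (6,3,3)
R 4-1 [J1]: (6,4,3)
P 0-5 [J1]: (6,5,3)
C 3-2 [J2]: (6,5,4)
C 2-5 [J2]: (6,5,5)
P 5-4 [J1]: (6,6,5)
C 1-5 [J2]: (6,6,6)
Grübler: 3·5 − 2·6 − 6 = -3

M = -3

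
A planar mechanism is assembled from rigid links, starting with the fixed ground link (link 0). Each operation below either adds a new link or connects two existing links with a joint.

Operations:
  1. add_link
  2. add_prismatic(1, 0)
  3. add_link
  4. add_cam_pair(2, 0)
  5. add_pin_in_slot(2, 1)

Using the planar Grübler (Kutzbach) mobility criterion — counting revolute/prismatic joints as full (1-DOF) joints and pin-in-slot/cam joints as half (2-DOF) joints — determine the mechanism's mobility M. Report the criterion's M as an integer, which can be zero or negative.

link 0 = ground. State L|J1|J2 = 1|0|0
+link1  2|0|0
P(1,0) f=1→J1  2|1|0
+link2  3|1|0
C(2,0) f=2→J2  3|1|1
PS(2,1) f=2→J2  3|1|2
M = 3(3−1)−2·1−2 = 6−2−2 = 2

M = 2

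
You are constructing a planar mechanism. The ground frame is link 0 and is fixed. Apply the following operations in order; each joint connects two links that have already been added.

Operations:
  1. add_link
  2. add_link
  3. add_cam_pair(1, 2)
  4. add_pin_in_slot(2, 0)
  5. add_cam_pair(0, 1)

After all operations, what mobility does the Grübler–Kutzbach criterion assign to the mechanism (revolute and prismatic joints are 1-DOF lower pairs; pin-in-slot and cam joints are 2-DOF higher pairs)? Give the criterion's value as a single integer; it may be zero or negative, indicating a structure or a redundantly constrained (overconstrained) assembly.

link 0 = ground. State L|J1|J2 = 1|0|0
+link1  2|0|0
+link2  3|0|0
C(1,2) f=2→J2  3|0|1
PS(2,0) f=2→J2  3|0|2
C(0,1) f=2→J2  3|0|3
M = 3(3−1)−2·0−3 = 6−0−3 = 3

M = 3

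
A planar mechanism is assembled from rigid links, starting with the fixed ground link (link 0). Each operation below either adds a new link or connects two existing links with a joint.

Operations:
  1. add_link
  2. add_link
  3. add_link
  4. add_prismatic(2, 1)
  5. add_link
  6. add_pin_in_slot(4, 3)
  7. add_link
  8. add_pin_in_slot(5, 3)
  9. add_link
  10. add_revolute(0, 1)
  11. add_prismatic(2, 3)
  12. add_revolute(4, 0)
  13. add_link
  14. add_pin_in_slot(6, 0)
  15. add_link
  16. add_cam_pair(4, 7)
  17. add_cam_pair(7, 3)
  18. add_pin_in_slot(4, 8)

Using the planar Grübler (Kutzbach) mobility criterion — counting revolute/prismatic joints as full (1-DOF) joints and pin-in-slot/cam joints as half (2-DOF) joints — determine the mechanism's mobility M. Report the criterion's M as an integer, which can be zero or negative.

M = 10

link 0 = ground. State L|J1|J2 = 1|0|0
+link1  2|0|0
+link2  3|0|0
+link3  4|0|0
P(2,1) f=1→J1  4|1|0
+link4  5|1|0
PS(4,3) f=2→J2  5|1|1
+link5  6|1|1
PS(5,3) f=2→J2  6|1|2
+link6  7|1|2
R(0,1) f=1→J1  7|2|2
P(2,3) f=1→J1  7|3|2
R(4,0) f=1→J1  7|4|2
+link7  8|4|2
PS(6,0) f=2→J2  8|4|3
+link8  9|4|3
C(4,7) f=2→J2  9|4|4
C(7,3) f=2→J2  9|4|5
PS(4,8) f=2→J2  9|4|6
M = 3(9−1)−2·4−6 = 24−8−6 = 10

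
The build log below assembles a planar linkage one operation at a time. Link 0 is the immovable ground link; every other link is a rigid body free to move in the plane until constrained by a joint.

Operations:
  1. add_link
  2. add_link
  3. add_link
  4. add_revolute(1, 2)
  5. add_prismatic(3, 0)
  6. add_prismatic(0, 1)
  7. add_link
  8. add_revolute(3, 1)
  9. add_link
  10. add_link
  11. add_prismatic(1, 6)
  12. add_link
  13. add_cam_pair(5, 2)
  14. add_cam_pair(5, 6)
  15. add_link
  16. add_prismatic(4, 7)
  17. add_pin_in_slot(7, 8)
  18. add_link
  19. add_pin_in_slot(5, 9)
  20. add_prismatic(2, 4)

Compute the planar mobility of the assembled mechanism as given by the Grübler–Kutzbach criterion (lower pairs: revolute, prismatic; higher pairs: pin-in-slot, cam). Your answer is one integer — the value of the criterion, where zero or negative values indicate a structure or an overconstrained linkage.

[1;0;0] (link 0 is ground)
L+ [2;0;0]
L+ [3;0;0]
L+ [4;0;0]
R(1,2)∈J1 [4;1;0]
P(3,0)∈J1 [4;2;0]
P(0,1)∈J1 [4;3;0]
L+ [5;3;0]
R(3,1)∈J1 [5;4;0]
L+ [6;4;0]
L+ [7;4;0]
P(1,6)∈J1 [7;5;0]
L+ [8;5;0]
C(5,2)∈J2 [8;5;1]
C(5,6)∈J2 [8;5;2]
L+ [9;5;2]
P(4,7)∈J1 [9;6;2]
PS(7,8)∈J2 [9;6;3]
L+ [10;6;3]
PS(5,9)∈J2 [10;6;4]
P(2,4)∈J1 [10;7;4]
mobility = 27 − 14 − 4 = 9

M = 9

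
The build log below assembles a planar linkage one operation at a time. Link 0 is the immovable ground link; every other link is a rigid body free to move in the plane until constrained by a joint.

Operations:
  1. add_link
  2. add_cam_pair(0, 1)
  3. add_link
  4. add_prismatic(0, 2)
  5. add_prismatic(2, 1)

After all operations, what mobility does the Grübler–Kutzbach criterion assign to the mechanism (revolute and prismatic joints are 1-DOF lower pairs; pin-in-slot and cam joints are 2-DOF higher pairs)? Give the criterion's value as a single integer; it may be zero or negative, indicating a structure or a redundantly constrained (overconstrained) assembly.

ground; <1,0,0>
#1 <2,0,0>
C:0↔1 J2 <2,0,1>
#2 <3,0,1>
P:0↔2 J1 <3,1,1>
P:2↔1 J1 <3,2,1>
3×2 − 2×2 − 1×1 = 1

M = 1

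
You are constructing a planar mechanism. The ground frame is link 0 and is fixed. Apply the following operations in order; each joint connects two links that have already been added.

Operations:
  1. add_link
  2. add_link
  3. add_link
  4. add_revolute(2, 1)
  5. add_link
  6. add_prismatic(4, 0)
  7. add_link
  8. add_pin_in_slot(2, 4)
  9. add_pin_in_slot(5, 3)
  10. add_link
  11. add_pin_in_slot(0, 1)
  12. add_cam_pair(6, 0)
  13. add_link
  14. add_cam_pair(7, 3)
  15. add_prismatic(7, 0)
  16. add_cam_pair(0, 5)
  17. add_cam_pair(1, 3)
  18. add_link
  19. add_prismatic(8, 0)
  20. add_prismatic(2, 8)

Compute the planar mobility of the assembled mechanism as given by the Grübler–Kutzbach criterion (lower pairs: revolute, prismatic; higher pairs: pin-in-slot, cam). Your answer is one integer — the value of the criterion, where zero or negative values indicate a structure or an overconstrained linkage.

M = 7

(L,J1,J2)=(1,0,0); link0 fixed
link1: (2,0,0)
link2: (3,0,0)
link3: (4,0,0)
R 2-1 [J1]: (4,1,0)
link4: (5,1,0)
P 4-0 [J1]: (5,2,0)
link5: (6,2,0)
PS 2-4 [J2]: (6,2,1)
PS 5-3 [J2]: (6,2,2)
link6: (7,2,2)
PS 0-1 [J2]: (7,2,3)
C 6-0 [J2]: (7,2,4)
link7: (8,2,4)
C 7-3 [J2]: (8,2,5)
P 7-0 [J1]: (8,3,5)
C 0-5 [J2]: (8,3,6)
C 1-3 [J2]: (8,3,7)
link8: (9,3,7)
P 8-0 [J1]: (9,4,7)
P 2-8 [J1]: (9,5,7)
Grübler: 3·8 − 2·5 − 7 = 7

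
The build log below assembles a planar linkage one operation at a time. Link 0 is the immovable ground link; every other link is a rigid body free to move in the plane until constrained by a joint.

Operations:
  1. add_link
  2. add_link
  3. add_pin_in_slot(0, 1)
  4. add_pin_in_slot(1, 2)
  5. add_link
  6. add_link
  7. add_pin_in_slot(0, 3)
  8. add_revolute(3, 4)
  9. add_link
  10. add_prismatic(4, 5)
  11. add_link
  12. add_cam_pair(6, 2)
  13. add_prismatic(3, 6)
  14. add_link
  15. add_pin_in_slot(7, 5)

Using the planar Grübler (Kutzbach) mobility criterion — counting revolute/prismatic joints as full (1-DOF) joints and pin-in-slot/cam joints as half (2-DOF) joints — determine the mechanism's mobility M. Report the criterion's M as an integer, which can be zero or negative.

link 0 = ground. State L|J1|J2 = 1|0|0
+link1  2|0|0
+link2  3|0|0
PS(0,1) f=2→J2  3|0|1
PS(1,2) f=2→J2  3|0|2
+link3  4|0|2
+link4  5|0|2
PS(0,3) f=2→J2  5|0|3
R(3,4) f=1→J1  5|1|3
+link5  6|1|3
P(4,5) f=1→J1  6|2|3
+link6  7|2|3
C(6,2) f=2→J2  7|2|4
P(3,6) f=1→J1  7|3|4
+link7  8|3|4
PS(7,5) f=2→J2  8|3|5
M = 3(8−1)−2·3−5 = 21−6−5 = 10

M = 10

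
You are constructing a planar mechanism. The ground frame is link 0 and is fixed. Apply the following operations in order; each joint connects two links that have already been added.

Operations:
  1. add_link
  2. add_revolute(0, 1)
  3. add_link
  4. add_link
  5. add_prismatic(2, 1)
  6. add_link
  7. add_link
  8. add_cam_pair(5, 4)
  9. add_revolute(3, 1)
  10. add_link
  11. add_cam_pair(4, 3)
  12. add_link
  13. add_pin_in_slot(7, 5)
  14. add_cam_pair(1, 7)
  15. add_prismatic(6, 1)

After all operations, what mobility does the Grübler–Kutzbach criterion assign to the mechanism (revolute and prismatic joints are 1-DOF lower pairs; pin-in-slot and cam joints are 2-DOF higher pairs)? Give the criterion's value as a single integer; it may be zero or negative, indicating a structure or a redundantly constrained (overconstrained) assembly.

[1;0;0] (link 0 is ground)
L+ [2;0;0]
R(0,1)∈J1 [2;1;0]
L+ [3;1;0]
L+ [4;1;0]
P(2,1)∈J1 [4;2;0]
L+ [5;2;0]
L+ [6;2;0]
C(5,4)∈J2 [6;2;1]
R(3,1)∈J1 [6;3;1]
L+ [7;3;1]
C(4,3)∈J2 [7;3;2]
L+ [8;3;2]
PS(7,5)∈J2 [8;3;3]
C(1,7)∈J2 [8;3;4]
P(6,1)∈J1 [8;4;4]
mobility = 21 − 8 − 4 = 9

M = 9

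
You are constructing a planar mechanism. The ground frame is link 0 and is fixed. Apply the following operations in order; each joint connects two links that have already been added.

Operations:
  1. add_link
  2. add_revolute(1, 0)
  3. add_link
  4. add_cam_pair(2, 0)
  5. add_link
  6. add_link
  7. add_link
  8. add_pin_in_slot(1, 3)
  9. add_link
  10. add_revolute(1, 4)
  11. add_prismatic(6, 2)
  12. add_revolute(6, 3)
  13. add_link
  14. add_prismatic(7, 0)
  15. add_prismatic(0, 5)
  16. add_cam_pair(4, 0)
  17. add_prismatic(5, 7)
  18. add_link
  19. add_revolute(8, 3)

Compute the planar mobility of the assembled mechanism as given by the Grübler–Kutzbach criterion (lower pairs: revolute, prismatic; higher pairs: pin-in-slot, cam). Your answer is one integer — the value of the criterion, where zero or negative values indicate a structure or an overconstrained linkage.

M = 5

L=1 J1=0 J2=0
add link → L=2 J1=0 J2=0
R@1,0 dof=1 J1 → L=2 J1=1 J2=0
add link → L=3 J1=1 J2=0
C@2,0 dof=2 J2 → L=3 J1=1 J2=1
add link → L=4 J1=1 J2=1
add link → L=5 J1=1 J2=1
add link → L=6 J1=1 J2=1
PS@1,3 dof=2 J2 → L=6 J1=1 J2=2
add link → L=7 J1=1 J2=2
R@1,4 dof=1 J1 → L=7 J1=2 J2=2
P@6,2 dof=1 J1 → L=7 J1=3 J2=2
R@6,3 dof=1 J1 → L=7 J1=4 J2=2
add link → L=8 J1=4 J2=2
P@7,0 dof=1 J1 → L=8 J1=5 J2=2
P@0,5 dof=1 J1 → L=8 J1=6 J2=2
C@4,0 dof=2 J2 → L=8 J1=6 J2=3
P@5,7 dof=1 J1 → L=8 J1=7 J2=3
add link → L=9 J1=7 J2=3
R@8,3 dof=1 J1 → L=9 J1=8 J2=3
M=3(L−1)−2J1−J2=3·8−2·8−3=5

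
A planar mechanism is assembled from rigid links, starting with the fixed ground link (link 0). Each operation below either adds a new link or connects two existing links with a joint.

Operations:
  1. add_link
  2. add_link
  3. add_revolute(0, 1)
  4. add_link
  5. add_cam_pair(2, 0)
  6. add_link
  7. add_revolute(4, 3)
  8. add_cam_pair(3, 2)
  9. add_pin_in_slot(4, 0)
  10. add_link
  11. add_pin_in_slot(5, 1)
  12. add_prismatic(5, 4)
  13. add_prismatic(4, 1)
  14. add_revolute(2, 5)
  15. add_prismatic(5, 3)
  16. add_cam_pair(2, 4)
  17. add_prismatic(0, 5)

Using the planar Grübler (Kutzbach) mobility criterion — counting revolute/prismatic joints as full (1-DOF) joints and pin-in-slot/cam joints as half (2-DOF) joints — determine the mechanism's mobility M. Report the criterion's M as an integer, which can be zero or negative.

(L,J1,J2)=(1,0,0); link0 fixed
link1: (2,0,0)
link2: (3,0,0)
R 0-1 [J1]: (3,1,0)
link3: (4,1,0)
C 2-0 [J2]: (4,1,1)
link4: (5,1,1)
R 4-3 [J1]: (5,2,1)
C 3-2 [J2]: (5,2,2)
PS 4-0 [J2]: (5,2,3)
link5: (6,2,3)
PS 5-1 [J2]: (6,2,4)
P 5-4 [J1]: (6,3,4)
P 4-1 [J1]: (6,4,4)
R 2-5 [J1]: (6,5,4)
P 5-3 [J1]: (6,6,4)
C 2-4 [J2]: (6,6,5)
P 0-5 [J1]: (6,7,5)
Grübler: 3·5 − 2·7 − 5 = -4

M = -4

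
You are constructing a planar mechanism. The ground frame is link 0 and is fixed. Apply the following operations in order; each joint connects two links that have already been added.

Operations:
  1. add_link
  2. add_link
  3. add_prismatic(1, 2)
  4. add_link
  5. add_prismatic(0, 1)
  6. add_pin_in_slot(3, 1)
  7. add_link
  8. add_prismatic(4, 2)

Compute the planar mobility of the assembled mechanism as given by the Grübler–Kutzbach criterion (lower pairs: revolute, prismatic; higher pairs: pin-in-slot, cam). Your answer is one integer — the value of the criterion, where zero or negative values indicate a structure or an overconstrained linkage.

[1;0;0] (link 0 is ground)
L+ [2;0;0]
L+ [3;0;0]
P(1,2)∈J1 [3;1;0]
L+ [4;1;0]
P(0,1)∈J1 [4;2;0]
PS(3,1)∈J2 [4;2;1]
L+ [5;2;1]
P(4,2)∈J1 [5;3;1]
mobility = 12 − 6 − 1 = 5

M = 5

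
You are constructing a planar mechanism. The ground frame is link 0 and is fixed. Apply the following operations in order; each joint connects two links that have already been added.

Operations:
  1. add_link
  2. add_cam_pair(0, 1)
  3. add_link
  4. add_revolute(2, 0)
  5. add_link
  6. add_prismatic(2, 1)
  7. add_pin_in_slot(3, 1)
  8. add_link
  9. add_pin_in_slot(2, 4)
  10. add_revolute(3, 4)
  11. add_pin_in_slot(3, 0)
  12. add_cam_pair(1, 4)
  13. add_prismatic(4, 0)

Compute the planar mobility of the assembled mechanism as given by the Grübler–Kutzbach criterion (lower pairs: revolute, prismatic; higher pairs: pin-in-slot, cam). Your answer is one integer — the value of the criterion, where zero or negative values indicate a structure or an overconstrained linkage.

M = -1

(L,J1,J2)=(1,0,0); link0 fixed
link1: (2,0,0)
C 0-1 [J2]: (2,0,1)
link2: (3,0,1)
R 2-0 [J1]: (3,1,1)
link3: (4,1,1)
P 2-1 [J1]: (4,2,1)
PS 3-1 [J2]: (4,2,2)
link4: (5,2,2)
PS 2-4 [J2]: (5,2,3)
R 3-4 [J1]: (5,3,3)
PS 3-0 [J2]: (5,3,4)
C 1-4 [J2]: (5,3,5)
P 4-0 [J1]: (5,4,5)
Grübler: 3·4 − 2·4 − 5 = -1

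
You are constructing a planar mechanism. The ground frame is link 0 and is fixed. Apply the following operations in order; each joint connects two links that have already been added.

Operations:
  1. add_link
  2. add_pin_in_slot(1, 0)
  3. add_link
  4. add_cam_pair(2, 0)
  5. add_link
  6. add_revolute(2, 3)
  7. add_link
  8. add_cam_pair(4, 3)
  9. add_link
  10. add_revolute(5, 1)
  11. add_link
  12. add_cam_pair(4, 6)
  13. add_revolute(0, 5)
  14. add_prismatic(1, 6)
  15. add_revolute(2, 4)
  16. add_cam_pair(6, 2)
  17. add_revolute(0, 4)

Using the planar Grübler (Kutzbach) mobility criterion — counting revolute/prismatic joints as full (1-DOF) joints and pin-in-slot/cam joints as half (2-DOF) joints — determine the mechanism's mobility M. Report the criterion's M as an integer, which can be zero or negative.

M = 1

[1;0;0] (link 0 is ground)
L+ [2;0;0]
PS(1,0)∈J2 [2;0;1]
L+ [3;0;1]
C(2,0)∈J2 [3;0;2]
L+ [4;0;2]
R(2,3)∈J1 [4;1;2]
L+ [5;1;2]
C(4,3)∈J2 [5;1;3]
L+ [6;1;3]
R(5,1)∈J1 [6;2;3]
L+ [7;2;3]
C(4,6)∈J2 [7;2;4]
R(0,5)∈J1 [7;3;4]
P(1,6)∈J1 [7;4;4]
R(2,4)∈J1 [7;5;4]
C(6,2)∈J2 [7;5;5]
R(0,4)∈J1 [7;6;5]
mobility = 18 − 12 − 5 = 1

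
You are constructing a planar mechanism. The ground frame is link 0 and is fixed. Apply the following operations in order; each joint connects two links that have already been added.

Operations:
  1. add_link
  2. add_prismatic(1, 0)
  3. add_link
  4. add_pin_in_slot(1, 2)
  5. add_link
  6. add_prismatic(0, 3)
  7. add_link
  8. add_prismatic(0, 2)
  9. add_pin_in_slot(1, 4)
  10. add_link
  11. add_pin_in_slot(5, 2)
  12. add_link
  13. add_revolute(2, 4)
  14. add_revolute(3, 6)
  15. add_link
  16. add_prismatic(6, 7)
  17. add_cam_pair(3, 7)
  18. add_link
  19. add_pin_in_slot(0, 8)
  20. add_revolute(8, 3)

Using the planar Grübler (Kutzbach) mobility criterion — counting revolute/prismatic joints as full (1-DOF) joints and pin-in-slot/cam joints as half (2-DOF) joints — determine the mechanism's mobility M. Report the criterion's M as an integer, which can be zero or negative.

[1;0;0] (link 0 is ground)
L+ [2;0;0]
P(1,0)∈J1 [2;1;0]
L+ [3;1;0]
PS(1,2)∈J2 [3;1;1]
L+ [4;1;1]
P(0,3)∈J1 [4;2;1]
L+ [5;2;1]
P(0,2)∈J1 [5;3;1]
PS(1,4)∈J2 [5;3;2]
L+ [6;3;2]
PS(5,2)∈J2 [6;3;3]
L+ [7;3;3]
R(2,4)∈J1 [7;4;3]
R(3,6)∈J1 [7;5;3]
L+ [8;5;3]
P(6,7)∈J1 [8;6;3]
C(3,7)∈J2 [8;6;4]
L+ [9;6;4]
PS(0,8)∈J2 [9;6;5]
R(8,3)∈J1 [9;7;5]
mobility = 24 − 14 − 5 = 5

M = 5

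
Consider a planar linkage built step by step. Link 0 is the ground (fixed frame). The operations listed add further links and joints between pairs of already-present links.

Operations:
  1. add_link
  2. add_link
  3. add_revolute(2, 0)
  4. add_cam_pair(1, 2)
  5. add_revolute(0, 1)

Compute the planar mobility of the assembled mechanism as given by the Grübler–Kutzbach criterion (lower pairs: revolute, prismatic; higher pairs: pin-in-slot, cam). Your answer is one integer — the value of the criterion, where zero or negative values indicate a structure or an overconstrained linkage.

M = 1

L=1 J1=0 J2=0
add link → L=2 J1=0 J2=0
add link → L=3 J1=0 J2=0
R@2,0 dof=1 J1 → L=3 J1=1 J2=0
C@1,2 dof=2 J2 → L=3 J1=1 J2=1
R@0,1 dof=1 J1 → L=3 J1=2 J2=1
M=3(L−1)−2J1−J2=3·2−2·2−1=1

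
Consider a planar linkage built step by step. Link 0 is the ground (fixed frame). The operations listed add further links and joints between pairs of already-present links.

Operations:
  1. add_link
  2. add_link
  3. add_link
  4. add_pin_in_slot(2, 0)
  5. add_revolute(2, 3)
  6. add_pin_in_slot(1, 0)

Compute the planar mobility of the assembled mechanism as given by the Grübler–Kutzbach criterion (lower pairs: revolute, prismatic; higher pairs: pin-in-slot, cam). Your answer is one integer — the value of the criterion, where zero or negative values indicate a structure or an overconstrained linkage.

ground; <1,0,0>
#1 <2,0,0>
#2 <3,0,0>
#3 <4,0,0>
PS:2↔0 J2 <4,0,1>
R:2↔3 J1 <4,1,1>
PS:1↔0 J2 <4,1,2>
3×3 − 2×1 − 1×2 = 5

M = 5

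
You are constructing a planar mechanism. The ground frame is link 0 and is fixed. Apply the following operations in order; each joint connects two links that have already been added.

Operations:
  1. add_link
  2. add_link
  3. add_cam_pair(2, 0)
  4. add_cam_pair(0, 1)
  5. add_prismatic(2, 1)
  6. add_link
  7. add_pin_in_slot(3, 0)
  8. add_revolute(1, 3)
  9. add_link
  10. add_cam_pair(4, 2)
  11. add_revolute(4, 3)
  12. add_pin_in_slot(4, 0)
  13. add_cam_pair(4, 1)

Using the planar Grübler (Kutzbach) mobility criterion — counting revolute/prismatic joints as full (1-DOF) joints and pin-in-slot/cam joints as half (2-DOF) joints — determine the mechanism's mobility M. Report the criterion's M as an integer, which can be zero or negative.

L=1 J1=0 J2=0
add link → L=2 J1=0 J2=0
add link → L=3 J1=0 J2=0
C@2,0 dof=2 J2 → L=3 J1=0 J2=1
C@0,1 dof=2 J2 → L=3 J1=0 J2=2
P@2,1 dof=1 J1 → L=3 J1=1 J2=2
add link → L=4 J1=1 J2=2
PS@3,0 dof=2 J2 → L=4 J1=1 J2=3
R@1,3 dof=1 J1 → L=4 J1=2 J2=3
add link → L=5 J1=2 J2=3
C@4,2 dof=2 J2 → L=5 J1=2 J2=4
R@4,3 dof=1 J1 → L=5 J1=3 J2=4
PS@4,0 dof=2 J2 → L=5 J1=3 J2=5
C@4,1 dof=2 J2 → L=5 J1=3 J2=6
M=3(L−1)−2J1−J2=3·4−2·3−6=0

M = 0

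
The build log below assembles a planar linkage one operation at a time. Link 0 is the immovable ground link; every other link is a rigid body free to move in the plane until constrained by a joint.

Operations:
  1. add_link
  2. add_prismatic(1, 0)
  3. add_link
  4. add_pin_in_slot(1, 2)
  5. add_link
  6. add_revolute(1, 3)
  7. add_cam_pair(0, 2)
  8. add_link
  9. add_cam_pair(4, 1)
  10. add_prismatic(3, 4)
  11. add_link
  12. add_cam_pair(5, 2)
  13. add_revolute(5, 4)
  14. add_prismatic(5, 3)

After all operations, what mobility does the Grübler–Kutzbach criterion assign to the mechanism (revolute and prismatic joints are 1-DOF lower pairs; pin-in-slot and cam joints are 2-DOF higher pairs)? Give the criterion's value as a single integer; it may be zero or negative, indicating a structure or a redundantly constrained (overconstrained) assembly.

[1;0;0] (link 0 is ground)
L+ [2;0;0]
P(1,0)∈J1 [2;1;0]
L+ [3;1;0]
PS(1,2)∈J2 [3;1;1]
L+ [4;1;1]
R(1,3)∈J1 [4;2;1]
C(0,2)∈J2 [4;2;2]
L+ [5;2;2]
C(4,1)∈J2 [5;2;3]
P(3,4)∈J1 [5;3;3]
L+ [6;3;3]
C(5,2)∈J2 [6;3;4]
R(5,4)∈J1 [6;4;4]
P(5,3)∈J1 [6;5;4]
mobility = 15 − 10 − 4 = 1

M = 1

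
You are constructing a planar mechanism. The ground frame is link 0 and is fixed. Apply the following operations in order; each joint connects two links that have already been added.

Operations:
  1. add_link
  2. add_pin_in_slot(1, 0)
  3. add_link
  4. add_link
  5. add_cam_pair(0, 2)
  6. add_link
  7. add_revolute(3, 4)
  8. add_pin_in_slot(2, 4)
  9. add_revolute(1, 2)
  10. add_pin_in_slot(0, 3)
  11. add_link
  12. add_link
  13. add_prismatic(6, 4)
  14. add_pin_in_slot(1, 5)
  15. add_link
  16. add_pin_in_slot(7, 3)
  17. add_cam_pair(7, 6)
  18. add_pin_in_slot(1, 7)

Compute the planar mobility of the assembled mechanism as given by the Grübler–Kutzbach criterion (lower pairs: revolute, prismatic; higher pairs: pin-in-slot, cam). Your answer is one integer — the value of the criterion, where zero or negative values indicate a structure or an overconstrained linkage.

L=1 J1=0 J2=0
add link → L=2 J1=0 J2=0
PS@1,0 dof=2 J2 → L=2 J1=0 J2=1
add link → L=3 J1=0 J2=1
add link → L=4 J1=0 J2=1
C@0,2 dof=2 J2 → L=4 J1=0 J2=2
add link → L=5 J1=0 J2=2
R@3,4 dof=1 J1 → L=5 J1=1 J2=2
PS@2,4 dof=2 J2 → L=5 J1=1 J2=3
R@1,2 dof=1 J1 → L=5 J1=2 J2=3
PS@0,3 dof=2 J2 → L=5 J1=2 J2=4
add link → L=6 J1=2 J2=4
add link → L=7 J1=2 J2=4
P@6,4 dof=1 J1 → L=7 J1=3 J2=4
PS@1,5 dof=2 J2 → L=7 J1=3 J2=5
add link → L=8 J1=3 J2=5
PS@7,3 dof=2 J2 → L=8 J1=3 J2=6
C@7,6 dof=2 J2 → L=8 J1=3 J2=7
PS@1,7 dof=2 J2 → L=8 J1=3 J2=8
M=3(L−1)−2J1−J2=3·7−2·3−8=7

M = 7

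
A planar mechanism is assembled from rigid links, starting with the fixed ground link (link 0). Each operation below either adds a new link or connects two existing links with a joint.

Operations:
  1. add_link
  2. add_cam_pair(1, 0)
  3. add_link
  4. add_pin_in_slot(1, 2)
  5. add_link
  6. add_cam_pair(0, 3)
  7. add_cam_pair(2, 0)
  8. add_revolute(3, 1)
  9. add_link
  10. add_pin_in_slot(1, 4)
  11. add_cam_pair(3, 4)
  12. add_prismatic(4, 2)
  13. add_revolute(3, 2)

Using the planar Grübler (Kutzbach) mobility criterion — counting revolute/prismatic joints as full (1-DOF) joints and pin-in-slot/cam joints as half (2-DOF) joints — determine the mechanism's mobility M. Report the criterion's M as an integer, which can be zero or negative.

M = 0

[1;0;0] (link 0 is ground)
L+ [2;0;0]
C(1,0)∈J2 [2;0;1]
L+ [3;0;1]
PS(1,2)∈J2 [3;0;2]
L+ [4;0;2]
C(0,3)∈J2 [4;0;3]
C(2,0)∈J2 [4;0;4]
R(3,1)∈J1 [4;1;4]
L+ [5;1;4]
PS(1,4)∈J2 [5;1;5]
C(3,4)∈J2 [5;1;6]
P(4,2)∈J1 [5;2;6]
R(3,2)∈J1 [5;3;6]
mobility = 12 − 6 − 6 = 0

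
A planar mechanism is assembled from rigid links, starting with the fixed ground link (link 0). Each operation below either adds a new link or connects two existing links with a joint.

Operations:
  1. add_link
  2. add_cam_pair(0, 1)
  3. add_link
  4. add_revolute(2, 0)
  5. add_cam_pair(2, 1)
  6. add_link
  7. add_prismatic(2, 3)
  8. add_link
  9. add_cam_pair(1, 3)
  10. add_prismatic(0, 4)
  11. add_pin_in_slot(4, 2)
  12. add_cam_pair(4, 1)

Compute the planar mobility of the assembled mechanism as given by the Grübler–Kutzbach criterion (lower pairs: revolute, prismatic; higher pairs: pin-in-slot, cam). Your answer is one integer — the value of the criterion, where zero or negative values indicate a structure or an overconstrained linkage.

[1;0;0] (link 0 is ground)
L+ [2;0;0]
C(0,1)∈J2 [2;0;1]
L+ [3;0;1]
R(2,0)∈J1 [3;1;1]
C(2,1)∈J2 [3;1;2]
L+ [4;1;2]
P(2,3)∈J1 [4;2;2]
L+ [5;2;2]
C(1,3)∈J2 [5;2;3]
P(0,4)∈J1 [5;3;3]
PS(4,2)∈J2 [5;3;4]
C(4,1)∈J2 [5;3;5]
mobility = 12 − 6 − 5 = 1

M = 1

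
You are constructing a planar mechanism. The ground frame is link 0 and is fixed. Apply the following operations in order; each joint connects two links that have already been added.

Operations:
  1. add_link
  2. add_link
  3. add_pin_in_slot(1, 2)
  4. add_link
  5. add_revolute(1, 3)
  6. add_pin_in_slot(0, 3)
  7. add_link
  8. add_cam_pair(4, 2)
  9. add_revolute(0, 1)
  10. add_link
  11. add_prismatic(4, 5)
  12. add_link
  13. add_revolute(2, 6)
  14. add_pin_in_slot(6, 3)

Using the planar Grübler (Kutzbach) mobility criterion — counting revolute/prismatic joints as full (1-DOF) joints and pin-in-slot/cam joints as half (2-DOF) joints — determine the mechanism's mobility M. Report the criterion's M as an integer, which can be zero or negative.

[1;0;0] (link 0 is ground)
L+ [2;0;0]
L+ [3;0;0]
PS(1,2)∈J2 [3;0;1]
L+ [4;0;1]
R(1,3)∈J1 [4;1;1]
PS(0,3)∈J2 [4;1;2]
L+ [5;1;2]
C(4,2)∈J2 [5;1;3]
R(0,1)∈J1 [5;2;3]
L+ [6;2;3]
P(4,5)∈J1 [6;3;3]
L+ [7;3;3]
R(2,6)∈J1 [7;4;3]
PS(6,3)∈J2 [7;4;4]
mobility = 18 − 8 − 4 = 6

M = 6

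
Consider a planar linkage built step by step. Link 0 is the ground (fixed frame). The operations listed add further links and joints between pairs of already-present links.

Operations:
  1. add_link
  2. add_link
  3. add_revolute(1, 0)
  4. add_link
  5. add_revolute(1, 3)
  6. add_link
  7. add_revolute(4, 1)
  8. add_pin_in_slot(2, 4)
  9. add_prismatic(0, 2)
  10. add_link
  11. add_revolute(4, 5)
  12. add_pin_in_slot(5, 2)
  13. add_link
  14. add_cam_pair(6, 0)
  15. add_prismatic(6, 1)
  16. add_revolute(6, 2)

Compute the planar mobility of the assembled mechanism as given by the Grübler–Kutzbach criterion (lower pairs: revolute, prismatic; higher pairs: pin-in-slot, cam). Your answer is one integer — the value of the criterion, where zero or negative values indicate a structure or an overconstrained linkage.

M = 1

link 0 = ground. State L|J1|J2 = 1|0|0
+link1  2|0|0
+link2  3|0|0
R(1,0) f=1→J1  3|1|0
+link3  4|1|0
R(1,3) f=1→J1  4|2|0
+link4  5|2|0
R(4,1) f=1→J1  5|3|0
PS(2,4) f=2→J2  5|3|1
P(0,2) f=1→J1  5|4|1
+link5  6|4|1
R(4,5) f=1→J1  6|5|1
PS(5,2) f=2→J2  6|5|2
+link6  7|5|2
C(6,0) f=2→J2  7|5|3
P(6,1) f=1→J1  7|6|3
R(6,2) f=1→J1  7|7|3
M = 3(7−1)−2·7−3 = 18−14−3 = 1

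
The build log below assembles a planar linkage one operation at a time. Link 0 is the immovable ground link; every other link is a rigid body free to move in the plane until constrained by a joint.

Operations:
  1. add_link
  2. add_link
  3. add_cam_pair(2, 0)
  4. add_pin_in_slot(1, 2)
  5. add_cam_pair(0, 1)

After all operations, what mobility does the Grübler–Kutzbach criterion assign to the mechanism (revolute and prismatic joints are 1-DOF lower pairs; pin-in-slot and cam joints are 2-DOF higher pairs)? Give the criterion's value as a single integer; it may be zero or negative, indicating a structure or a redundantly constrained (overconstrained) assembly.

M = 3

L=1 J1=0 J2=0
add link → L=2 J1=0 J2=0
add link → L=3 J1=0 J2=0
C@2,0 dof=2 J2 → L=3 J1=0 J2=1
PS@1,2 dof=2 J2 → L=3 J1=0 J2=2
C@0,1 dof=2 J2 → L=3 J1=0 J2=3
M=3(L−1)−2J1−J2=3·2−2·0−3=3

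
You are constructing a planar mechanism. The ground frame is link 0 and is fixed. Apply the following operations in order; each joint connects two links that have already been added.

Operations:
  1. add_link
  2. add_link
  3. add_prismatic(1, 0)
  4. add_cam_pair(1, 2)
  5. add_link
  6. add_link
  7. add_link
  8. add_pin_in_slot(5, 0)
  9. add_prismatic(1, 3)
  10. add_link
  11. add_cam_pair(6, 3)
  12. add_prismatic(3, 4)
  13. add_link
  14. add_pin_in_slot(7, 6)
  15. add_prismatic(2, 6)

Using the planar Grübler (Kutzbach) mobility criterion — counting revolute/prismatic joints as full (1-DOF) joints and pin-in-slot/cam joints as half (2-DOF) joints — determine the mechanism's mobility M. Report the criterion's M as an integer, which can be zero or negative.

M = 9

link 0 = ground. State L|J1|J2 = 1|0|0
+link1  2|0|0
+link2  3|0|0
P(1,0) f=1→J1  3|1|0
C(1,2) f=2→J2  3|1|1
+link3  4|1|1
+link4  5|1|1
+link5  6|1|1
PS(5,0) f=2→J2  6|1|2
P(1,3) f=1→J1  6|2|2
+link6  7|2|2
C(6,3) f=2→J2  7|2|3
P(3,4) f=1→J1  7|3|3
+link7  8|3|3
PS(7,6) f=2→J2  8|3|4
P(2,6) f=1→J1  8|4|4
M = 3(8−1)−2·4−4 = 21−8−4 = 9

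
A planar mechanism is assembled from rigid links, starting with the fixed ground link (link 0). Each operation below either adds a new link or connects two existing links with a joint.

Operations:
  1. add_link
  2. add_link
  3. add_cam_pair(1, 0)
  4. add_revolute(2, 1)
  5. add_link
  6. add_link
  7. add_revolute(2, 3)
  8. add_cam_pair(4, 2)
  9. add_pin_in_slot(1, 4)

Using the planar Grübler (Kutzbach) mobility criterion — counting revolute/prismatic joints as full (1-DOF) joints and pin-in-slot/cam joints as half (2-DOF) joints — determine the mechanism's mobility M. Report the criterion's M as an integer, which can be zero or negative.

ground; <1,0,0>
#1 <2,0,0>
#2 <3,0,0>
C:1↔0 J2 <3,0,1>
R:2↔1 J1 <3,1,1>
#3 <4,1,1>
#4 <5,1,1>
R:2↔3 J1 <5,2,1>
C:4↔2 J2 <5,2,2>
PS:1↔4 J2 <5,2,3>
3×4 − 2×2 − 1×3 = 5

M = 5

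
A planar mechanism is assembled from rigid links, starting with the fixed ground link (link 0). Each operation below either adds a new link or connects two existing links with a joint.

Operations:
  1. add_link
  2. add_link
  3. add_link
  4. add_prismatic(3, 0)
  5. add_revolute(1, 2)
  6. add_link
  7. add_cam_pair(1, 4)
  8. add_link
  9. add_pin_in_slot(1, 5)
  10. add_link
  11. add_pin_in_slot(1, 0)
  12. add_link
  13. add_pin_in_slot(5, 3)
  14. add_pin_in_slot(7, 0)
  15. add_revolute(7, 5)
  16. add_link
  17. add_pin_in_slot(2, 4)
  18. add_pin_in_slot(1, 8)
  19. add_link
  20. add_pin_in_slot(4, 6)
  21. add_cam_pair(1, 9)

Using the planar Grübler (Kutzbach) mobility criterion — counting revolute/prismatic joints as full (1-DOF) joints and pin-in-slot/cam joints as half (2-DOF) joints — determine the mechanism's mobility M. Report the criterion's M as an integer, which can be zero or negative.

M = 12

(L,J1,J2)=(1,0,0); link0 fixed
link1: (2,0,0)
link2: (3,0,0)
link3: (4,0,0)
P 3-0 [J1]: (4,1,0)
R 1-2 [J1]: (4,2,0)
link4: (5,2,0)
C 1-4 [J2]: (5,2,1)
link5: (6,2,1)
PS 1-5 [J2]: (6,2,2)
link6: (7,2,2)
PS 1-0 [J2]: (7,2,3)
link7: (8,2,3)
PS 5-3 [J2]: (8,2,4)
PS 7-0 [J2]: (8,2,5)
R 7-5 [J1]: (8,3,5)
link8: (9,3,5)
PS 2-4 [J2]: (9,3,6)
PS 1-8 [J2]: (9,3,7)
link9: (10,3,7)
PS 4-6 [J2]: (10,3,8)
C 1-9 [J2]: (10,3,9)
Grübler: 3·9 − 2·3 − 9 = 12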